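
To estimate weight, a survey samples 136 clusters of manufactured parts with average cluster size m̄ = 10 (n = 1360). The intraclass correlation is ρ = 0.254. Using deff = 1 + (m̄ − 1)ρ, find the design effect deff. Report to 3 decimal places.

deff = 1 + (10 − 1)·0.254 = 1 + 2.286 = 3.286.

3.286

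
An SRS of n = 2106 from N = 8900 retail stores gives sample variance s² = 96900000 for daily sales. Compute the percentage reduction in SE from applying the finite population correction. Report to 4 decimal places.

12.6289

f = n/N = 2106/8900 = 0.23662921.
SE_no-fpc = √(s²/n) = 214.50267; SE_fpc = √((1−f)s²/n) = 187.41333.
Ratio = √(1−f) = 0.87371093. Reduction = 100·(1 − 0.87371093) = 12.6289%.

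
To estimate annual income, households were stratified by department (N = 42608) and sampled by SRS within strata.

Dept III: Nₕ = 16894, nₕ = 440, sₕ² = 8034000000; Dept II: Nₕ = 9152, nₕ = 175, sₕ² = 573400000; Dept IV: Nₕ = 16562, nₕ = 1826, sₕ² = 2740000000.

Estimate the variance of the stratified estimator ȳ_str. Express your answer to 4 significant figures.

3.146 × 10^6

Var(ȳ_str) = Σₕ Wₕ²(1 − fₕ)sₕ²/nₕ with Wₕ = Nₕ/N, N = 42608.
Dept III: Wₕ = 0.39649831; term = 0.39649831²·(1 − 0.02604475)·8034000000/440 = 2.7957661 × 10^6.
Dept II: Wₕ = 0.21479534; term = 0.21479534²·(1 − 0.01912150)·573400000/175 = 148280.68.
Dept IV: Wₕ = 0.38870635; term = 0.38870635²·(1 − 0.11025238)·2740000000/1826 = 201725.07.
Sum = 3.1457719 × 10^6.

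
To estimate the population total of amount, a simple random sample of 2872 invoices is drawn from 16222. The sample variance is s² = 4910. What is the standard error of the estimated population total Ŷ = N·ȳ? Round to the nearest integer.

Var(Ŷ) = N²·Var(ȳ) = N²·(1 − n/N)·s²/n.
f = 2872/16222 = 0.17704352; Var(ȳ) = 0.82295648·4910/2872 = 1.4069346.
Var(Ŷ) = 16222² · 1.4069346 = 3.7023946 × 10^8.
SE(Ŷ) = √(3.7023946 × 10^8) = 19242.

19242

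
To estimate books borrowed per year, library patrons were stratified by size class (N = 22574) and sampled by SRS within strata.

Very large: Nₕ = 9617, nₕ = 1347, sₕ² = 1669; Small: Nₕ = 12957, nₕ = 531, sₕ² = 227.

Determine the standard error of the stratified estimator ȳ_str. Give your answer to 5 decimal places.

0.57311

Var(ȳ_str) = Σₕ Wₕ²(1 − fₕ)sₕ²/nₕ with Wₕ = Nₕ/N, N = 22574.
Very large: Wₕ = 0.42602109; term = 0.42602109²·(1 − 0.14006447)·1669/1347 = 0.19338235.
Small: Wₕ = 0.57397891; term = 0.57397891²·(1 − 0.04098171)·227/531 = 0.13506726.
Sum = 0.32844961.
SE = √(0.32844961) = 0.57311.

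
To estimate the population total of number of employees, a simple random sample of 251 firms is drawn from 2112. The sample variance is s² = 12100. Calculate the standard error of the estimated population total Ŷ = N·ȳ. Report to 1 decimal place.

13765.0

Var(Ŷ) = N²·Var(ȳ) = N²·(1 − n/N)·s²/n.
f = 251/2112 = 0.11884470; Var(ȳ) = 0.88115530·12100/251 = 42.478005.
Var(Ŷ) = 2112² · 42.478005 = 1.8947501 × 10^8.
SE(Ŷ) = √(1.8947501 × 10^8) = 13765.0.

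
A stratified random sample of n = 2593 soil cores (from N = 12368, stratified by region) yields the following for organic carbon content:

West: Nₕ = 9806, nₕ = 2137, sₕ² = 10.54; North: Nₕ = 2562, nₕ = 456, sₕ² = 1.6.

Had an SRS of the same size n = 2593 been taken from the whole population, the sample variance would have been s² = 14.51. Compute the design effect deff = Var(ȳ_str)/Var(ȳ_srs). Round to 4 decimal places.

Var(ȳ_str) = Σ Wₕ²(1−fₕ)sₕ²/nₕ with Wₕ = Nₕ/12368:
  West: (9806/12368)²·(1−2137/9806)·10.54/2137 = 0.0024247544
  North: (2562/12368)²·(1−456/2562)·1.6/456 = 1.2376381 × 10^-4
  → Var(ȳ_str) = 0.0025485182.
Var(ȳ_srs) = (1 − 2593/12368)·14.51/2593 = 0.0044226461.
deff = 0.0025485182 / 0.0044226461 = 0.5762.

0.5762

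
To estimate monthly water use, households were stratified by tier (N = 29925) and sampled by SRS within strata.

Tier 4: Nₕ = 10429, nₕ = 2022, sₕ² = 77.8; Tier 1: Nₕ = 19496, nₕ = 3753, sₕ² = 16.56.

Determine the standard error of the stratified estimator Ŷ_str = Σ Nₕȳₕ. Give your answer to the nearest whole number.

Var(Ŷ_str) = Σₕ Nₕ²(1 − fₕ)sₕ²/nₕ.
Tier 4: 10429²·(1 − 2022/10429)·77.8/2022 = 3.3735112 × 10^6.
Tier 1: 19496²·(1 − 3753/19496)·16.56/3753 = 1.3542997 × 10^6.
Sum = 4.7278109 × 10^6.
SE = √(4.7278109 × 10^6) = 2174.

2174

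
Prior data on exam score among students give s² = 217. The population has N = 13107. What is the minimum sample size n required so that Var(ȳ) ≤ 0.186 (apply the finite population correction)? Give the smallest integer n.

Without fpc, n₀ = s²/D = 217/0.186 = 1166.6667.
With fpc, (1 − n/N)·s²/n ≤ D requires n ≥ n₀/(1 + n₀/N) = 1166.6667/(1 + 1166.6667/13107) = 1071.3085.
Rounding up, n = 1072.

1072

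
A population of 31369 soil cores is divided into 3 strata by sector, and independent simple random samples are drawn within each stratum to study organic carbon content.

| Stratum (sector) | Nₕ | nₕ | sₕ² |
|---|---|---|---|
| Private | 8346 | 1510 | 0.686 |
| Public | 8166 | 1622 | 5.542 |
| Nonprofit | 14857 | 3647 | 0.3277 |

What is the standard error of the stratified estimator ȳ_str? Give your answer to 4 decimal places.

Var(ȳ_str) = Σₕ Wₕ²(1 − fₕ)sₕ²/nₕ with Wₕ = Nₕ/N, N = 31369.
Private: Wₕ = 0.26605885; term = 0.26605885²·(1 − 0.18092499)·0.686/1510 = 2.6340636 × 10^-5.
Public: Wₕ = 0.26032070; term = 0.26032070²·(1 − 0.19862846)·5.542/1622 = 1.8555258 × 10^-4.
Nonprofit: Wₕ = 0.47362045; term = 0.47362045²·(1 − 0.24547351)·0.3277/3647 = 1.5208139 × 10^-5.
Sum = 2.2710136 × 10^-4.
SE = √(2.2710136 × 10^-4) = 0.0151.

0.0151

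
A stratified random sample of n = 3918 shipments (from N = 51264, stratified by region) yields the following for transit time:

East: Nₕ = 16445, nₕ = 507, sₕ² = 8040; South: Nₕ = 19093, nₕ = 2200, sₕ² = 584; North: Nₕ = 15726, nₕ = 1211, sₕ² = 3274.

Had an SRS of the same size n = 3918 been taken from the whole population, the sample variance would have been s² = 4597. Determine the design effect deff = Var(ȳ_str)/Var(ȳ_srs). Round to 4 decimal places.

1.7063

Var(ȳ_str) = Σ Wₕ²(1−fₕ)sₕ²/nₕ with Wₕ = Nₕ/51264:
  East: (16445/51264)²·(1−507/16445)·8040/507 = 1.5815787
  South: (19093/51264)²·(1−2200/19093)·584/2200 = 0.032579629
  North: (15726/51264)²·(1−1211/15726)·3274/1211 = 0.23482529
  → Var(ȳ_str) = 1.8489836.
Var(ȳ_srs) = (1 − 3918/51264)·4597/3918 = 1.0836296.
deff = 1.8489836 / 1.0836296 = 1.7063.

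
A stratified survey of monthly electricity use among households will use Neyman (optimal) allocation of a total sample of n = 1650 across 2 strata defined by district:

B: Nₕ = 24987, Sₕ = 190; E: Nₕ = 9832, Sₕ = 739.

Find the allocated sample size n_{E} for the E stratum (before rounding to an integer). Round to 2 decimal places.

Neyman allocation: nₕ = n·NₕSₕ / Σⱼ NⱼSⱼ.
Σ NⱼSⱼ = 24987·190 + 9832·739 = 1.2013378 × 10^7.
n_{E} = 1650·9832·739 / (1.2013378 × 10^7) = 997.94.

997.94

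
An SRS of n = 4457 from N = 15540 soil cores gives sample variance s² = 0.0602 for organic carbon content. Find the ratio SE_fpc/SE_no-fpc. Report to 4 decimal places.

0.8445

f = n/N = 4457/15540 = 0.28680824.
SE_no-fpc = √(s²/n) = 0.0036751657; SE_fpc = √((1−f)s²/n) = 0.0031037025.
Ratio = √(1−f) = 0.84450682.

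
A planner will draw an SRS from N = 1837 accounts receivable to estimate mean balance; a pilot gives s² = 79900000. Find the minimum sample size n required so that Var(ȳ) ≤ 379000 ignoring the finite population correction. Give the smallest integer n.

211

Without fpc, n₀ = s²/D = 79900000/379000 = 210.8179.
Rounding up, n = 211.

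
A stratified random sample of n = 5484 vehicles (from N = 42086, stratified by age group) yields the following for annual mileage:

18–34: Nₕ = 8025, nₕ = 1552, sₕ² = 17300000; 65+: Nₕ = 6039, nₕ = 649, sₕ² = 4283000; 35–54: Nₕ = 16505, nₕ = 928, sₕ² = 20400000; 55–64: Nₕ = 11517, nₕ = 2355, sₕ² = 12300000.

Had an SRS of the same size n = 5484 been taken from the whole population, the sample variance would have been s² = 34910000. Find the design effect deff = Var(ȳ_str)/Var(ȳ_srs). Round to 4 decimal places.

Var(ȳ_str) = Σ Wₕ²(1−fₕ)sₕ²/nₕ with Wₕ = Nₕ/42086:
  18–34: (8025/42086)²·(1−1552/8025)·17300000/1552 = 326.91115
  65+: (6039/42086)²·(1−649/6039)·4283000/649 = 121.27796
  35–54: (16505/42086)²·(1−928/16505)·20400000/928 = 3190.8489
  55–64: (11517/42086)²·(1−2355/11517)·12300000/2355 = 311.1491
  → Var(ȳ_str) = 3950.1871.
Var(ȳ_srs) = (1 − 5484/42086)·34910000/5484 = 5536.2994.
deff = 3950.1871 / 5536.2994 = 0.7135.

0.7135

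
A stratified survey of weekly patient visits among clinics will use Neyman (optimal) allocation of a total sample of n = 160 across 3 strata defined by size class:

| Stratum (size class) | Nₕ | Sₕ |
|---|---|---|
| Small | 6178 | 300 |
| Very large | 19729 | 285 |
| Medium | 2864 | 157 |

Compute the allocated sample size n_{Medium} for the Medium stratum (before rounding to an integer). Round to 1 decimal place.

9.1

Neyman allocation: nₕ = n·NₕSₕ / Σⱼ NⱼSⱼ.
Σ NⱼSⱼ = 6178·300 + 19729·285 + 2864·157 = 7.925813 × 10^6.
n_{Medium} = 160·2864·157 / (7.925813 × 10^6) = 9.1.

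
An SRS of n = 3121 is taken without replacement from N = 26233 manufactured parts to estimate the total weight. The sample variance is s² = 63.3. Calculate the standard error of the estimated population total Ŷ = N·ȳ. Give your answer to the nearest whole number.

3507

Var(Ŷ) = N²·Var(ȳ) = N²·(1 − n/N)·s²/n.
f = 3121/26233 = 0.11897229; Var(ȳ) = 0.88102771·63.3/3121 = 0.01786897.
Var(Ŷ) = 26233² · 0.01786897 = 1.2296894 × 10^7.
SE(Ŷ) = √(1.2296894 × 10^7) = 3507.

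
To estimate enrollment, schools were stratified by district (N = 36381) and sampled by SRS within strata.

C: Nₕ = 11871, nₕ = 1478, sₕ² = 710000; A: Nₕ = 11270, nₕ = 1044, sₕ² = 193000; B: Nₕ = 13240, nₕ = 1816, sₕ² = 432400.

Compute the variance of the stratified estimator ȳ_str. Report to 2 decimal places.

Var(ȳ_str) = Σₕ Wₕ²(1 − fₕ)sₕ²/nₕ with Wₕ = Nₕ/N, N = 36381.
C: Wₕ = 0.32629669; term = 0.32629669²·(1 − 0.12450510)·710000/1478 = 44.777813.
A: Wₕ = 0.30977708; term = 0.30977708²·(1 − 0.09263531)·193000/1044 = 16.096715.
B: Wₕ = 0.36392623; term = 0.36392623²·(1 − 0.13716012)·432400/1816 = 27.209888.
Sum = 88.084416.

88.08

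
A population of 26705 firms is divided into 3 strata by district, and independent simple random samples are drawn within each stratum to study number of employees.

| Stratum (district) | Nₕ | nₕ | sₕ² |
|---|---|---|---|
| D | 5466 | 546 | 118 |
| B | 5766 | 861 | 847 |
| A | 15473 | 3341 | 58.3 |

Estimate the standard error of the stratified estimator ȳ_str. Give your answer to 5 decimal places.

Var(ȳ_str) = Σₕ Wₕ²(1 − fₕ)sₕ²/nₕ with Wₕ = Nₕ/N, N = 26705.
D: Wₕ = 0.20468077; term = 0.20468077²·(1 − 0.09989023)·118/546 = 0.0081496495.
B: Wₕ = 0.21591462; term = 0.21591462²·(1 − 0.14932362)·847/861 = 0.039012946.
A: Wₕ = 0.57940461; term = 0.57940461²·(1 − 0.21592451)·58.3/3341 = 0.004593184.
Sum = 0.05175578.
SE = √(0.05175578) = 0.22750.

0.22750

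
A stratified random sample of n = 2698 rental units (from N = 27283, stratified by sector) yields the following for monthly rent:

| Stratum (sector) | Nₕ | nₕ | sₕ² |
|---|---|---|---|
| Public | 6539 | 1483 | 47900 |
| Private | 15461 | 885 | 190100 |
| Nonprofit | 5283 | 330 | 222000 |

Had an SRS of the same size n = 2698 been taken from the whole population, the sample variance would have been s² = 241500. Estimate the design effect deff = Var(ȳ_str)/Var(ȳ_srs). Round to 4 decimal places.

1.1172

Var(ȳ_str) = Σ Wₕ²(1−fₕ)sₕ²/nₕ with Wₕ = Nₕ/27283:
  Public: (6539/27283)²·(1−1483/6539)·47900/1483 = 1.4345924
  Private: (15461/27283)²·(1−885/15461)·190100/885 = 65.032514
  Nonprofit: (5283/27283)²·(1−330/5283)·222000/330 = 23.648507
  → Var(ȳ_str) = 90.115613.
Var(ȳ_srs) = (1 − 2698/27283)·241500/2698 = 80.659083.
deff = 90.115613 / 80.659083 = 1.1172.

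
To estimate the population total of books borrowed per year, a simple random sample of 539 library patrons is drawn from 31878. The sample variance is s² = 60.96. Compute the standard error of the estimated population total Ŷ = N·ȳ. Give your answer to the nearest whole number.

10630

Var(Ŷ) = N²·Var(ȳ) = N²·(1 − n/N)·s²/n.
f = 539/31878 = 0.01690821; Var(ȳ) = 0.98309179·60.96/539 = 0.11118604.
Var(Ŷ) = 31878² · 0.11118604 = 1.1298802 × 10^8.
SE(Ŷ) = √(1.1298802 × 10^8) = 10630.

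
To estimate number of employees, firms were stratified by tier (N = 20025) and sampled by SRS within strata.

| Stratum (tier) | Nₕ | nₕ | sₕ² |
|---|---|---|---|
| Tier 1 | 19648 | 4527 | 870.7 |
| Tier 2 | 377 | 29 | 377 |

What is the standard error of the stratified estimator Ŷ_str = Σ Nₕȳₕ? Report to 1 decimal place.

7671.2

Var(Ŷ_str) = Σₕ Nₕ²(1 − fₕ)sₕ²/nₕ.
Tier 1: 19648²·(1 − 4527/19648)·870.7/4527 = 5.7142194 × 10^7.
Tier 2: 377²·(1 − 29/377)·377/29 = 1.705548 × 10^6.
Sum = 5.8847742 × 10^7.
SE = √(5.8847742 × 10^7) = 7671.2.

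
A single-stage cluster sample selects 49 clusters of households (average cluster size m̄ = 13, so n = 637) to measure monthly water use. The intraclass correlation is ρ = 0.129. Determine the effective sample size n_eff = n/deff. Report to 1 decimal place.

250.0

deff = 1 + (13 − 1)·0.129 = 1 + 1.548 = 2.548.
n_eff = 637 / 2.548 = 250.0.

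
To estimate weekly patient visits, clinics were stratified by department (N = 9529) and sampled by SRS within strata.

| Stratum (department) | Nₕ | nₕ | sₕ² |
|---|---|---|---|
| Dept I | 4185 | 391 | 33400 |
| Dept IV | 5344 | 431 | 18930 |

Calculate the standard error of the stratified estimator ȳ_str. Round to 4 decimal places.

Var(ȳ_str) = Σₕ Wₕ²(1 − fₕ)sₕ²/nₕ with Wₕ = Nₕ/N, N = 9529.
Dept I: Wₕ = 0.43918564; term = 0.43918564²·(1 − 0.09342891)·33400/391 = 14.937154.
Dept IV: Wₕ = 0.56081436; term = 0.56081436²·(1 − 0.08065120)·18930/431 = 12.699654.
Sum = 27.636808.
SE = √(27.636808) = 5.2571.

5.2571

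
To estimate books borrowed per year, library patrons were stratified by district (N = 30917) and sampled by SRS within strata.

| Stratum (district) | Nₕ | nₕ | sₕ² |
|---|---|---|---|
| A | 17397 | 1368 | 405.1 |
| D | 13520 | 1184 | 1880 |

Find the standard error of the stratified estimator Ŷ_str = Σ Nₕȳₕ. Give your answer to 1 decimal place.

Var(Ŷ_str) = Σₕ Nₕ²(1 − fₕ)sₕ²/nₕ.
A: 17397²·(1 − 1368/17397)·405.1/1368 = 8.2576589 × 10^7.
D: 13520²·(1 − 1184/13520)·1880/1184 = 2.6482391 × 10^8.
Sum = 3.474005 × 10^8.
SE = √(3.474005 × 10^8) = 18638.7.

18638.7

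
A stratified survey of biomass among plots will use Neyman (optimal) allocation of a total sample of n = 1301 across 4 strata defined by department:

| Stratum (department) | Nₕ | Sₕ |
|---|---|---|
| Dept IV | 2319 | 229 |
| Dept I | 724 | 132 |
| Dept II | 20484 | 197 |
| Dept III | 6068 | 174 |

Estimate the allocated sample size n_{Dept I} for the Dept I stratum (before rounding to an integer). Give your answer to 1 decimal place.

Neyman allocation: nₕ = n·NₕSₕ / Σⱼ NⱼSⱼ.
Σ NⱼSⱼ = 2319·229 + 724·132 + 20484·197 + 6068·174 = 5.717799 × 10^6.
n_{Dept I} = 1301·724·132 / (5.717799 × 10^6) = 21.7.

21.7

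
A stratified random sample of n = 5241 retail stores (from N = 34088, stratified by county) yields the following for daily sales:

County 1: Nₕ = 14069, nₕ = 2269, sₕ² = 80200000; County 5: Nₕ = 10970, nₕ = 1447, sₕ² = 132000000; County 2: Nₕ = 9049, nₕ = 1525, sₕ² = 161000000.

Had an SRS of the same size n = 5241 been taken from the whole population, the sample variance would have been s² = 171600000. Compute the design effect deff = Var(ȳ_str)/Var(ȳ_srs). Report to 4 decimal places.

Var(ȳ_str) = Σ Wₕ²(1−fₕ)sₕ²/nₕ with Wₕ = Nₕ/34088:
  County 1: (14069/34088)²·(1−2269/14069)·80200000/2269 = 5049.8917
  County 5: (10970/34088)²·(1−1447/10970)·132000000/1447 = 8201.3013
  County 2: (9049/34088)²·(1−1525/9049)·161000000/1525 = 6185.8925
  → Var(ȳ_str) = 19437.086.
Var(ȳ_srs) = (1 − 5241/34088)·171600000/5241 = 27707.814.
deff = 19437.086 / 27707.814 = 0.7015.

0.7015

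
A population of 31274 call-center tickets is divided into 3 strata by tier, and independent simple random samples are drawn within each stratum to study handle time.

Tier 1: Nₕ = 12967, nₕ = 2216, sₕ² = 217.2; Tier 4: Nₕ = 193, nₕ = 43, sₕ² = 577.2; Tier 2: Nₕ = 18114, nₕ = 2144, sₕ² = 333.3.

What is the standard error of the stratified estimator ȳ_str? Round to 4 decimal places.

0.2457

Var(ȳ_str) = Σₕ Wₕ²(1 − fₕ)sₕ²/nₕ with Wₕ = Nₕ/N, N = 31274.
Tier 1: Wₕ = 0.41462557; term = 0.41462557²·(1 − 0.17089535)·217.2/2216 = 0.013970488.
Tier 4: Wₕ = 0.00617126; term = 0.00617126²·(1 − 0.22279793)·577.2/43 = 3.9731922 × 10^-4.
Tier 2: Wₕ = 0.57920317; term = 0.57920317²·(1 − 0.11836149)·333.3/2144 = 0.045979363.
Sum = 0.06034717.
SE = √(0.06034717) = 0.2457.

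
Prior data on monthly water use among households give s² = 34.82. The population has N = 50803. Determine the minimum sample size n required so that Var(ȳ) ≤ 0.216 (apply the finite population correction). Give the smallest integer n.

161

Without fpc, n₀ = s²/D = 34.82/0.216 = 161.2037.
With fpc, (1 − n/N)·s²/n ≤ D requires n ≥ n₀/(1 + n₀/N) = 161.2037/(1 + 161.2037/50803) = 160.6938.
Rounding up, n = 161.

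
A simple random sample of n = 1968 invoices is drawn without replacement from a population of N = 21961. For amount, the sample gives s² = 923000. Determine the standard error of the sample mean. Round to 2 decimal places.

20.66

Under SRS without replacement, Var(ȳ) = (1 − f)·s²/n with f = n/N = 1968/21961 = 0.08961341.
Var(ȳ) = (1 − 0.08961341)·923000/1968 = 0.91038659·469.00407 = 426.97501.
SE(ȳ) = √(426.97501) = 20.66.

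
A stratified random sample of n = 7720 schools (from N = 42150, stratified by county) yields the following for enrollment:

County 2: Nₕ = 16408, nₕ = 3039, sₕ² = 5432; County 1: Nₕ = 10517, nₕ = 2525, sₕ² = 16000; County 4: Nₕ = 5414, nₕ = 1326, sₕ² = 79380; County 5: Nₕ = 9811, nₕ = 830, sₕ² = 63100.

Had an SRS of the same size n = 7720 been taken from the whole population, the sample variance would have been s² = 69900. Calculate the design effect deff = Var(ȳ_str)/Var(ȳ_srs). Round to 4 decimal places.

Var(ȳ_str) = Σ Wₕ²(1−fₕ)sₕ²/nₕ with Wₕ = Nₕ/42150:
  County 2: (16408/42150)²·(1−3039/16408)·5432/3039 = 0.22069296
  County 1: (10517/42150)²·(1−2525/10517)·16000/2525 = 0.29978562
  County 4: (5414/42150)²·(1−1326/5414)·79380/1326 = 0.74576423
  County 5: (9811/42150)²·(1−830/9811)·63100/830 = 3.7704578
  → Var(ȳ_str) = 5.0367006.
Var(ȳ_srs) = (1 − 7720/42150)·69900/7720 = 7.3960412.
deff = 5.0367006 / 7.3960412 = 0.6810.

0.6810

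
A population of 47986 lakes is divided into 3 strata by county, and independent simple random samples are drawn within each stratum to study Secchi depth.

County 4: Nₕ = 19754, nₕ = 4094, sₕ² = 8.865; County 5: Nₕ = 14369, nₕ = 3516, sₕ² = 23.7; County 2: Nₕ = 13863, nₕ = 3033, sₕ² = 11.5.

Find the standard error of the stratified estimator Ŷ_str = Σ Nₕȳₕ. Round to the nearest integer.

1513

Var(Ŷ_str) = Σₕ Nₕ²(1 − fₕ)sₕ²/nₕ.
County 4: 19754²·(1 − 4094/19754)·8.865/4094 = 669850.23.
County 5: 14369²·(1 − 3516/14369)·23.7/3516 = 1.0511769 × 10^6.
County 2: 13863²·(1 − 3033/13863)·11.5/3033 = 569260.58.
Sum = 2.2902877 × 10^6.
SE = √(2.2902877 × 10^6) = 1513.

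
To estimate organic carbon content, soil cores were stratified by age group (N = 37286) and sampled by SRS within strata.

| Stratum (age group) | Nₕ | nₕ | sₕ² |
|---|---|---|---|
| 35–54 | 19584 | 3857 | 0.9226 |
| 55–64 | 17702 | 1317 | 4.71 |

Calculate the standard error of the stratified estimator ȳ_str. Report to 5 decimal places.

0.02827

Var(ȳ_str) = Σₕ Wₕ²(1 − fₕ)sₕ²/nₕ with Wₕ = Nₕ/N, N = 37286.
35–54: Wₕ = 0.52523735; term = 0.52523735²·(1 − 0.19694649)·0.9226/3857 = 5.2993122 × 10^-5.
55–64: Wₕ = 0.47476265; term = 0.47476265²·(1 − 0.07439837)·4.71/1317 = 7.4612626 × 10^-4.
Sum = 7.9911938 × 10^-4.
SE = √(7.9911938 × 10^-4) = 0.02827.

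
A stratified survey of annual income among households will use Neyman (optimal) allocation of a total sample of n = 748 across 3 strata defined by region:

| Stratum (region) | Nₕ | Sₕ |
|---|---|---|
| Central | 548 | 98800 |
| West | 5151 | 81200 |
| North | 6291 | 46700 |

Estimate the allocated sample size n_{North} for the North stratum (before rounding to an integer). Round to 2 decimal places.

286.81

Neyman allocation: nₕ = n·NₕSₕ / Σⱼ NⱼSⱼ.
Σ NⱼSⱼ = 548·98800 + 5151·81200 + 6291·46700 = 7.661933 × 10^8.
n_{North} = 748·6291·46700 / (7.661933 × 10^8) = 286.81.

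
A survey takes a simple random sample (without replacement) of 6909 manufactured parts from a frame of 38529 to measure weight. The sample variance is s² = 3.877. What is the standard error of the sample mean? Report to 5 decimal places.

Under SRS without replacement, Var(ȳ) = (1 − f)·s²/n with f = n/N = 6909/38529 = 0.17931947.
Var(ȳ) = (1 − 0.17931947)·3.877/6909 = 0.82068053·5.6115212 × 10^-4 = 4.6052662 × 10^-4.
SE(ȳ) = √(4.6052662 × 10^-4) = 0.02146.

0.02146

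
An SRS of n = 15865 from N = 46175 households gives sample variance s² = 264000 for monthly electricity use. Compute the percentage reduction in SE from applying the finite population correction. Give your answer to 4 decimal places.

f = n/N = 15865/46175 = 0.34358419.
SE_no-fpc = √(s²/n) = 4.0792651; SE_fpc = √((1−f)s²/n) = 3.3049998.
Ratio = √(1−f) = 0.81019492. Reduction = 100·(1 − 0.81019492) = 18.9805%.

18.9805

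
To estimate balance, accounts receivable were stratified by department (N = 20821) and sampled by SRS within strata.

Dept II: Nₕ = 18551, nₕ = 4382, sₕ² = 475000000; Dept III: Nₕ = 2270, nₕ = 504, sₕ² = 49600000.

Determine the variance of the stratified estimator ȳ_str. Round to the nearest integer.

66634

Var(ȳ_str) = Σₕ Wₕ²(1 − fₕ)sₕ²/nₕ with Wₕ = Nₕ/N, N = 20821.
Dept II: Wₕ = 0.89097546; term = 0.89097546²·(1 − 0.23621368)·475000000/4382 = 65724.092.
Dept III: Wₕ = 0.10902454; term = 0.10902454²·(1 − 0.22202643)·49600000/504 = 910.04848.
Sum = 66634.14.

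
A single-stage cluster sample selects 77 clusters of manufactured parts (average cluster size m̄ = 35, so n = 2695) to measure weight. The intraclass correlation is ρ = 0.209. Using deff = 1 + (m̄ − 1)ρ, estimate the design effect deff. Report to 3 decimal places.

8.106

deff = 1 + (35 − 1)·0.209 = 1 + 7.106 = 8.106.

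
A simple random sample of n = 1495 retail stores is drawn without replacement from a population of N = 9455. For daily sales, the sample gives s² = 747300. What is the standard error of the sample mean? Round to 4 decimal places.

Under SRS without replacement, Var(ȳ) = (1 − f)·s²/n with f = n/N = 1495/9455 = 0.15811740.
Var(ȳ) = (1 − 0.15811740)·747300/1495 = 0.84188260·499.86622 = 420.82867.
SE(ȳ) = √(420.82867) = 20.5141.

20.5141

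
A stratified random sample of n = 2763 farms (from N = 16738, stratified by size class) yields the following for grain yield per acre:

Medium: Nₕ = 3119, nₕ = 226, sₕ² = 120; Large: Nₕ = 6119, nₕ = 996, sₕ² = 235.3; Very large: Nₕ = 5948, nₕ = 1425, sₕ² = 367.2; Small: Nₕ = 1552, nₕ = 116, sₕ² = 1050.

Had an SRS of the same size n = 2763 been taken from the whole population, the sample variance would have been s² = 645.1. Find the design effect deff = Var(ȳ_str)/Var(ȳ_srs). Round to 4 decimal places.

0.7196

Var(ȳ_str) = Σ Wₕ²(1−fₕ)sₕ²/nₕ with Wₕ = Nₕ/16738:
  Medium: (3119/16738)²·(1−226/3119)·120/226 = 0.017101314
  Large: (6119/16738)²·(1−996/6119)·235.3/996 = 0.026433841
  Very large: (5948/16738)²·(1−1425/5948)·367.2/1425 = 0.024744474
  Small: (1552/16738)²·(1−116/1552)·1050/116 = 0.072006274
  → Var(ȳ_str) = 0.1402859.
Var(ȳ_srs) = (1 − 2763/16738)·645.1/2763 = 0.19493706.
deff = 0.1402859 / 0.19493706 = 0.7196.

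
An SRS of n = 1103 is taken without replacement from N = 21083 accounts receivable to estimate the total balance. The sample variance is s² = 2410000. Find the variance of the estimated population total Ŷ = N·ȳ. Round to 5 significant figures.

Var(Ŷ) = N²·Var(ȳ) = N²·(1 − n/N)·s²/n.
f = 1103/21083 = 0.05231703; Var(ȳ) = 0.94768297·2410000/1103 = 2070.64.
Var(Ŷ) = 21083² · 2070.64 = 9.2038476 × 10^11.

9.2038 × 10^11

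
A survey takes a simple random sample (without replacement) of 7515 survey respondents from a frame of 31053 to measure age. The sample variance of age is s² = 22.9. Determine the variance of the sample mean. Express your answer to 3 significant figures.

Under SRS without replacement, Var(ȳ) = (1 − f)·s²/n with f = n/N = 7515/31053 = 0.24200560.
Var(ȳ) = (1 − 0.24200560)·22.9/7515 = 0.75799440·0.0030472389 = 0.00230979.

0.00231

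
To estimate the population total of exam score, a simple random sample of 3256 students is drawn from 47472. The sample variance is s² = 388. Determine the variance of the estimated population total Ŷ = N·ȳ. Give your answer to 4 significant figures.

Var(Ŷ) = N²·Var(ȳ) = N²·(1 − n/N)·s²/n.
f = 3256/47472 = 0.06858780; Var(ȳ) = 0.93141220·388/3256 = 0.11099138.
Var(Ŷ) = 47472² · 0.11099138 = 2.5012915 × 10^8.

2.501 × 10^8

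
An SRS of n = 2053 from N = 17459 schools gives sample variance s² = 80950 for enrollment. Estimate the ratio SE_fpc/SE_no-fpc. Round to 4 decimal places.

f = n/N = 2053/17459 = 0.11758978.
SE_no-fpc = √(s²/n) = 6.2793393; SE_fpc = √((1−f)s²/n) = 5.8986037.
Ratio = √(1−f) = 0.93936692.

0.9394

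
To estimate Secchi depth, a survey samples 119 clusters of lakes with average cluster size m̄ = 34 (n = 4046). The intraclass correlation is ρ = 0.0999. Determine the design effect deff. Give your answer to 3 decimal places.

deff = 1 + (34 − 1)·0.0999 = 1 + 3.2967 = 4.2967.

4.297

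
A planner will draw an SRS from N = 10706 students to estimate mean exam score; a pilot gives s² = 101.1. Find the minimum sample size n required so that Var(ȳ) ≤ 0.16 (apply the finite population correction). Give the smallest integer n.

597

Without fpc, n₀ = s²/D = 101.1/0.16 = 631.8750.
With fpc, (1 − n/N)·s²/n ≤ D requires n ≥ n₀/(1 + n₀/N) = 631.8750/(1 + 631.8750/10706) = 596.6598.
Rounding up, n = 597.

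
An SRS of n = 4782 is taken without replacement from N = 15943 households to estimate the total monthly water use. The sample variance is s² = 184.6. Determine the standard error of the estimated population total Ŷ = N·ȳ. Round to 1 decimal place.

2620.9

Var(Ŷ) = N²·Var(ȳ) = N²·(1 − n/N)·s²/n.
f = 4782/15943 = 0.29994355; Var(ȳ) = 0.70005645·184.6/4782 = 0.027024346.
Var(Ŷ) = 15943² · 0.027024346 = 6.869028 × 10^6.
SE(Ŷ) = √(6.869028 × 10^6) = 2620.9.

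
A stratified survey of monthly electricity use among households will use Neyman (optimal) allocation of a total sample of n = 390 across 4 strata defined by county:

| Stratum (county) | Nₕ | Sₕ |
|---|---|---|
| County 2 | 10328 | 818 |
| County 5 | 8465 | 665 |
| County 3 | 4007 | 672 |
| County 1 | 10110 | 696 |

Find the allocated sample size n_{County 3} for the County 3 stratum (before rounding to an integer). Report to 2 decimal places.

44.11

Neyman allocation: nₕ = n·NₕSₕ / Σⱼ NⱼSⱼ.
Σ NⱼSⱼ = 10328·818 + 8465·665 + 4007·672 + 10110·696 = 2.3806793 × 10^7.
n_{County 3} = 390·4007·672 / (2.3806793 × 10^7) = 44.11.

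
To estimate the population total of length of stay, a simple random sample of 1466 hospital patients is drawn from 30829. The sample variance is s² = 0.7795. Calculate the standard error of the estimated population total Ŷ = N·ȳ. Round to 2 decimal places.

693.78

Var(Ŷ) = N²·Var(ȳ) = N²·(1 − n/N)·s²/n.
f = 1466/30829 = 0.04755263; Var(ȳ) = 0.95244737·0.7795/1466 = 5.0643433 × 10^-4.
Var(Ŷ) = 30829² · (5.0643433 × 10^-4) = 481328.98.
SE(Ŷ) = √(481328.98) = 693.78.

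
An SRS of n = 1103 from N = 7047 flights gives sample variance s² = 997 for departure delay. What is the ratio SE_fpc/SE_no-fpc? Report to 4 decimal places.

f = n/N = 1103/7047 = 0.15652051.
SE_no-fpc = √(s²/n) = 0.95073575; SE_fpc = √((1−f)s²/n) = 0.87316655.
Ratio = √(1−f) = 0.91841140.

0.9184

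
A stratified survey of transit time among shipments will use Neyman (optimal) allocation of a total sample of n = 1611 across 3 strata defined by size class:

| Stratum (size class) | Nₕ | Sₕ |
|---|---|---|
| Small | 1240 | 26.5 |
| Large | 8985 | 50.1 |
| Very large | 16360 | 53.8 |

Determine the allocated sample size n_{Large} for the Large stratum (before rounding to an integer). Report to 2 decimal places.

Neyman allocation: nₕ = n·NₕSₕ / Σⱼ NⱼSⱼ.
Σ NⱼSⱼ = 1240·26.5 + 8985·50.1 + 16360·53.8 = 1.3631765 × 10^6.
n_{Large} = 1611·8985·50.1 / (1.3631765 × 10^6) = 531.98.

531.98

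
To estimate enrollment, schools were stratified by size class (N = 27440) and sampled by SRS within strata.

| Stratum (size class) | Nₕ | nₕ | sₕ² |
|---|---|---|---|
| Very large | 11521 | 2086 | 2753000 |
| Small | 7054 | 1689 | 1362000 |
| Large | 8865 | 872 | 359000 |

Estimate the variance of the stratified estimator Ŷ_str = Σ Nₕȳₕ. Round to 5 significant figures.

Var(Ŷ_str) = Σₕ Nₕ²(1 − fₕ)sₕ²/nₕ.
Very large: 11521²·(1 − 2086/11521)·2753000/2086 = 1.4345774 × 10^11.
Small: 7054²·(1 − 1689/7054)·1362000/1689 = 3.0517759 × 10^10.
Large: 8865²·(1 − 872/8865)·359000/872 = 2.9172021 × 10^10.
Sum = 2.0314752 × 10^11.

2.0315 × 10^11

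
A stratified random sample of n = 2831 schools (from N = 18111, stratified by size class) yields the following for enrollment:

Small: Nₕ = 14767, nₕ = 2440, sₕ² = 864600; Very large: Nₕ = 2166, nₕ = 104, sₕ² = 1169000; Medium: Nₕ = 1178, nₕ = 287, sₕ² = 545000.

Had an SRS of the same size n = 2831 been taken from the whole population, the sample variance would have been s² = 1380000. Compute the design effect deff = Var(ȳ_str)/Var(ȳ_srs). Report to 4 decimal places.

0.8651

Var(ȳ_str) = Σ Wₕ²(1−fₕ)sₕ²/nₕ with Wₕ = Nₕ/18111:
  Small: (14767/18111)²·(1−2440/14767)·864600/2440 = 196.64831
  Very large: (2166/18111)²·(1−104/2166)·1169000/104 = 153.05356
  Medium: (1178/18111)²·(1−287/1178)·545000/287 = 6.0764893
  → Var(ȳ_str) = 355.77836.
Var(ȳ_srs) = (1 − 2831/18111)·1380000/2831 = 411.26347.
deff = 355.77836 / 411.26347 = 0.8651.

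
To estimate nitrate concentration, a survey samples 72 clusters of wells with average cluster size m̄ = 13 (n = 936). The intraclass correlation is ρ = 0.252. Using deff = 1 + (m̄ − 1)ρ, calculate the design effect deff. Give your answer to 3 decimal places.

deff = 1 + (13 − 1)·0.252 = 1 + 3.024 = 4.024.

4.024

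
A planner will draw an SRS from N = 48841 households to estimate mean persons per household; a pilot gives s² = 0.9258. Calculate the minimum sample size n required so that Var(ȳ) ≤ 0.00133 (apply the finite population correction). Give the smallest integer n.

687

Without fpc, n₀ = s²/D = 0.9258/0.00133 = 696.0902.
With fpc, (1 − n/N)·s²/n ≤ D requires n ≥ n₀/(1 + n₀/N) = 696.0902/(1 + 696.0902/48841) = 686.3088.
Rounding up, n = 687.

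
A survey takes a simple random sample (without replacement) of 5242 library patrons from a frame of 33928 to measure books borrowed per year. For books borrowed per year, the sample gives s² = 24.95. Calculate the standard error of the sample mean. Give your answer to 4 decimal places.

Under SRS without replacement, Var(ȳ) = (1 − f)·s²/n with f = n/N = 5242/33928 = 0.15450365.
Var(ȳ) = (1 − 0.15450365)·24.95/5242 = 0.84549635·0.0047596337 = 0.0040242529.
SE(ȳ) = √(0.0040242529) = 0.0634.

0.0634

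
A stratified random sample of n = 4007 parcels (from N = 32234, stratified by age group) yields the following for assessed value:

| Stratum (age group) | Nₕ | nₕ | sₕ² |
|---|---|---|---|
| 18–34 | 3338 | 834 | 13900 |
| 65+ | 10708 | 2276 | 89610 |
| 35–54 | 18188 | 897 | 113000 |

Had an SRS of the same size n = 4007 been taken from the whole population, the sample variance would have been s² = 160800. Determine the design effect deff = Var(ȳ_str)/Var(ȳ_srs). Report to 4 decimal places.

1.1862

Var(ȳ_str) = Σ Wₕ²(1−fₕ)sₕ²/nₕ with Wₕ = Nₕ/32234:
  18–34: (3338/32234)²·(1−834/3338)·13900/834 = 0.1340729
  65+: (10708/32234)²·(1−2276/10708)·89610/2276 = 3.4213285
  35–54: (18188/32234)²·(1−897/18188)·113000/897 = 38.129635
  → Var(ȳ_str) = 41.685036.
Var(ȳ_srs) = (1 − 4007/32234)·160800/4007 = 35.141251.
deff = 41.685036 / 35.141251 = 1.1862.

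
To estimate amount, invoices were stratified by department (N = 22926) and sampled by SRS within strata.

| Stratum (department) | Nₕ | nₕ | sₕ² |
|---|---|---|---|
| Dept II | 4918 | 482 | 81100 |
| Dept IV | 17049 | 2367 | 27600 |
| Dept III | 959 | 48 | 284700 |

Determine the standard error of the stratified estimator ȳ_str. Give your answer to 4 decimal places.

Var(ȳ_str) = Σₕ Wₕ²(1 − fₕ)sₕ²/nₕ with Wₕ = Nₕ/N, N = 22926.
Dept II: Wₕ = 0.21451627; term = 0.21451627²·(1 − 0.09800732)·81100/482 = 6.9838886.
Dept IV: Wₕ = 0.74365349; term = 0.74365349²·(1 − 0.13883512)·27600/2367 = 5.5531369.
Dept III: Wₕ = 0.04183024; term = 0.04183024²·(1 − 0.05005214)·284700/48 = 9.8588586.
Sum = 22.395884.
SE = √(22.395884) = 4.7324.

4.7324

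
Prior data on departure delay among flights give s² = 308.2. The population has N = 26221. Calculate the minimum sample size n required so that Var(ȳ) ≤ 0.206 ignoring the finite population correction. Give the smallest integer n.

Without fpc, n₀ = s²/D = 308.2/0.206 = 1496.1165.
Rounding up, n = 1497.

1497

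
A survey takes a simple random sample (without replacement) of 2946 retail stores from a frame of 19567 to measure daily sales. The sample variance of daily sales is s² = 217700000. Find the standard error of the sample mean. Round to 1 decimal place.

Under SRS without replacement, Var(ȳ) = (1 − f)·s²/n with f = n/N = 2946/19567 = 0.15055962.
Var(ȳ) = (1 − 0.15055962)·217700000/2946 = 0.84944038·73896.809 = 62770.934.
SE(ȳ) = √(62770.934) = 250.5.

250.5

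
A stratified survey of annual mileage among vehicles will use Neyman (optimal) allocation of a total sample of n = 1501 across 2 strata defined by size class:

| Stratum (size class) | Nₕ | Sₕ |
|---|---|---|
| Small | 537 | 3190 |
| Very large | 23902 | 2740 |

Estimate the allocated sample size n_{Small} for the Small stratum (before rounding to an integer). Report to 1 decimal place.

Neyman allocation: nₕ = n·NₕSₕ / Σⱼ NⱼSⱼ.
Σ NⱼSⱼ = 537·3190 + 23902·2740 = 6.720451 × 10^7.
n_{Small} = 1501·537·3190 / (6.720451 × 10^7) = 38.3.

38.3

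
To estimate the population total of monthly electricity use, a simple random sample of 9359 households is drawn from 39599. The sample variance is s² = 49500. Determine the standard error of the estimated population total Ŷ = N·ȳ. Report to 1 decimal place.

79583.1

Var(Ŷ) = N²·Var(ȳ) = N²·(1 − n/N)·s²/n.
f = 9359/39599 = 0.23634435; Var(ȳ) = 0.76365565·49500/9359 = 4.038995.
Var(Ŷ) = 39599² · 4.038995 = 6.3334705 × 10^9.
SE(Ŷ) = √(6.3334705 × 10^9) = 79583.1.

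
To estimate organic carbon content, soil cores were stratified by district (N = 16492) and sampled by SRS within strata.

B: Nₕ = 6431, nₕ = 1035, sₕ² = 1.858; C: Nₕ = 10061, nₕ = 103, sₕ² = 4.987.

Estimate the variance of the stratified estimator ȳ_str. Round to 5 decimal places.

0.01806

Var(ȳ_str) = Σₕ Wₕ²(1 − fₕ)sₕ²/nₕ with Wₕ = Nₕ/N, N = 16492.
B: Wₕ = 0.38994664; term = 0.38994664²·(1 − 0.16093920)·1.858/1035 = 2.2903885 × 10^-4.
C: Wₕ = 0.61005336; term = 0.61005336²·(1 − 0.01023755)·4.987/103 = 0.017834821.
Sum = 0.01806386.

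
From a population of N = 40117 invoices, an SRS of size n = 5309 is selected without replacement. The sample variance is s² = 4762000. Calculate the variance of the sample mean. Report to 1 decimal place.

Under SRS without replacement, Var(ȳ) = (1 − f)·s²/n with f = n/N = 5309/40117 = 0.13233791.
Var(ȳ) = (1 − 0.13233791)·4762000/5309 = 0.86766209·896.96741 = 778.26462.

778.3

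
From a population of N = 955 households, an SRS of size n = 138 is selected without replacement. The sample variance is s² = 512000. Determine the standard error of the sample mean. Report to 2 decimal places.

Under SRS without replacement, Var(ȳ) = (1 − f)·s²/n with f = n/N = 138/955 = 0.14450262.
Var(ȳ) = (1 − 0.14450262)·512000/138 = 0.85549738·3710.1449 = 3174.0193.
SE(ȳ) = √(3174.0193) = 56.34.

56.34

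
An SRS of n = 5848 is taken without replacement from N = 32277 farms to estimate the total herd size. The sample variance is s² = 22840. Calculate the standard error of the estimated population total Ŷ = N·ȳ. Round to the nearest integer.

Var(Ŷ) = N²·Var(ȳ) = N²·(1 − n/N)·s²/n.
f = 5848/32277 = 0.18118165; Var(ȳ) = 0.81881835·22840/5848 = 3.1979841.
Var(Ŷ) = 32277² · 3.1979841 = 3.331675 × 10^9.
SE(Ŷ) = √(3.331675 × 10^9) = 57721.

57721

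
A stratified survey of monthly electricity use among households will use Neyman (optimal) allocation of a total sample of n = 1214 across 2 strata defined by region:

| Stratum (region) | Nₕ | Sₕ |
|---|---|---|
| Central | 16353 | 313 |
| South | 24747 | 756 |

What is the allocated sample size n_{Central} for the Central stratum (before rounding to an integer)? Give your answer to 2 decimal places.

Neyman allocation: nₕ = n·NₕSₕ / Σⱼ NⱼSⱼ.
Σ NⱼSⱼ = 16353·313 + 24747·756 = 2.3827221 × 10^7.
n_{Central} = 1214·16353·313 / (2.3827221 × 10^7) = 260.79.

260.79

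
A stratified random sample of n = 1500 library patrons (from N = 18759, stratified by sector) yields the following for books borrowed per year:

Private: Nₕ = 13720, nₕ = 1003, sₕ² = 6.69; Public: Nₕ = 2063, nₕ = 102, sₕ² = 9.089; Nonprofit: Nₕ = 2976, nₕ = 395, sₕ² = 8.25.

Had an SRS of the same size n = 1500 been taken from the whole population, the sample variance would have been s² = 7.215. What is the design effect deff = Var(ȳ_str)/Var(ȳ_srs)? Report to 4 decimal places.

Var(ȳ_str) = Σ Wₕ²(1−fₕ)sₕ²/nₕ with Wₕ = Nₕ/18759:
  Private: (13720/18759)²·(1−1003/13720)·6.69/1003 = 0.0033070792
  Public: (2063/18759)²·(1−102/2063)·9.089/102 = 0.001024409
  Nonprofit: (2976/18759)²·(1−395/2976)·8.25/395 = 4.5588827 × 10^-4
  → Var(ȳ_str) = 0.0047873765.
Var(ȳ_srs) = (1 − 1500/18759)·7.215/1500 = 0.0044253846.
deff = 0.0047873765 / 0.0044253846 = 1.0818.

1.0818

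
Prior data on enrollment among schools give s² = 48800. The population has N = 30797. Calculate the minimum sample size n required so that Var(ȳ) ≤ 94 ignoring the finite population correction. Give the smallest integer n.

Without fpc, n₀ = s²/D = 48800/94 = 519.1489.
Rounding up, n = 520.

520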